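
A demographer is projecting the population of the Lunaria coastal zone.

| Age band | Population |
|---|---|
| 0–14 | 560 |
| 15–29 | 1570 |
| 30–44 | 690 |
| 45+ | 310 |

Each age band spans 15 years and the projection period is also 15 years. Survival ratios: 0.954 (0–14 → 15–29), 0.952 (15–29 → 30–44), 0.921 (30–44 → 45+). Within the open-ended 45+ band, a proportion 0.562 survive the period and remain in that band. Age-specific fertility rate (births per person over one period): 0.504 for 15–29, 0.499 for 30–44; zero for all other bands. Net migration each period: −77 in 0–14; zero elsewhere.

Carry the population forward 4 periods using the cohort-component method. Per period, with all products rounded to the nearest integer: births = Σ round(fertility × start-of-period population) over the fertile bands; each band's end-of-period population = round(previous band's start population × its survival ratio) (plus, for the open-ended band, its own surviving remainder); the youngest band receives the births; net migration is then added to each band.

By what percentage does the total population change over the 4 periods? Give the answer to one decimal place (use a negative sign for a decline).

30.5

Period 1:
Births: 1570 × 0.504 = 791  |  690 × 0.499 = 344 — total 1135
15–29: 560 × 0.954 = 534
30–44: 1570 × 0.952 = 1495
45+: 690 × 0.921 + 310 × 0.562 = 635 + 174 = 809
Net migration: 0–14 − 77 → 1058
→ [1058, 534, 1495, 809]
Period 2:
Births: 534 × 0.504 = 269  |  1495 × 0.499 = 746 — total 1015
15–29: 1058 × 0.954 = 1009
30–44: 534 × 0.952 = 508
45+: 1495 × 0.921 + 809 × 0.562 = 1377 + 455 = 1832
Net migration: 0–14 − 77 → 938
→ [938, 1009, 508, 1832]
Period 3:
Births: 1009 × 0.504 = 509  |  508 × 0.499 = 253 — total 762
15–29: 938 × 0.954 = 895
30–44: 1009 × 0.952 = 961
45+: 508 × 0.921 + 1832 × 0.562 = 468 + 1030 = 1498
Net migration: 0–14 − 77 → 685
→ [685, 895, 961, 1498]
Period 4:
Births: 895 × 0.504 = 451  |  961 × 0.499 = 480 — total 931
15–29: 685 × 0.954 = 653
30–44: 895 × 0.952 = 852
45+: 961 × 0.921 + 1498 × 0.562 = 885 + 842 = 1727
Net migration: 0–14 − 77 → 854
→ [854, 653, 852, 1727]
Total: 3130 → 4086; change = 956; percentage change = 30.5%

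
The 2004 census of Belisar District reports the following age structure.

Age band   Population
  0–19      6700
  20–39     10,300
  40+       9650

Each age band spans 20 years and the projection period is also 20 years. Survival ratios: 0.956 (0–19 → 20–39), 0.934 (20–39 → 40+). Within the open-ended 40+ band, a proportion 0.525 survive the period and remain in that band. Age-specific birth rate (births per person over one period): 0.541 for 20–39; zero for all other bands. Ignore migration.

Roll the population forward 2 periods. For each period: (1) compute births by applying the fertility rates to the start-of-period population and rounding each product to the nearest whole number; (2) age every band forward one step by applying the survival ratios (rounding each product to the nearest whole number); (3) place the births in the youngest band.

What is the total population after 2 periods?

[period 1]
Births: 10300 × 0.541 = 5572
20–39: 6700 × 0.956 = 6405
40+: 10300 × 0.934 + 9650 × 0.525 = 9620 + 5066 = 14686
Giving 5572 / 6405 / 14686.
[period 2]
Births: 6405 × 0.541 = 3465
20–39: 5572 × 0.956 = 5327
40+: 6405 × 0.934 + 14686 × 0.525 = 5982 + 7710 = 13692
Giving 3465 / 5327 / 13692.
Total after period 2: 3465 + 5327 + 13692 = 22484

22484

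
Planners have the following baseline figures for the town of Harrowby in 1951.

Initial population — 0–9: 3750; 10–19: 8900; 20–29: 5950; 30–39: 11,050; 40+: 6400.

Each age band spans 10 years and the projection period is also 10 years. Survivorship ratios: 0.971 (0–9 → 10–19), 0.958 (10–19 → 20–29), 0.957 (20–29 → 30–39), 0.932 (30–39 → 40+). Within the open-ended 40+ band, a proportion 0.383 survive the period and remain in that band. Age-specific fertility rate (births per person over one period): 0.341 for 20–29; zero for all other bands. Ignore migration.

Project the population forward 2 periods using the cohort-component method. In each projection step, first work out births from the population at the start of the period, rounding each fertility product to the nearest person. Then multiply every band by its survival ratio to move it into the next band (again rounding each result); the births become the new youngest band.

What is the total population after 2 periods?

— Period 1 —
Births: 5950 * 0.341 = 2029
10–19: 3750 * 0.971 = 3641
20–29: 8900 * 0.958 = 8526
30–39: 5950 * 0.957 = 5694
40+: 11050 * 0.932 + 6400 * 0.383 = 10299 + 2451 = 12750
Population now: 0–9=2029, 10–19=3641, 20–29=8526, 30–39=5694, 40+=12750
— Period 2 —
Births: 8526 * 0.341 = 2907
10–19: 2029 * 0.971 = 1970
20–29: 3641 * 0.958 = 3488
30–39: 8526 * 0.957 = 8159
40+: 5694 * 0.932 + 12750 * 0.383 = 5307 + 4883 = 10190
Population now: 0–9=2907, 10–19=1970, 20–29=3488, 30–39=8159, 40+=10190
Total after period 2: 2907 + 1970 + 3488 + 8159 + 10190 = 26714

26714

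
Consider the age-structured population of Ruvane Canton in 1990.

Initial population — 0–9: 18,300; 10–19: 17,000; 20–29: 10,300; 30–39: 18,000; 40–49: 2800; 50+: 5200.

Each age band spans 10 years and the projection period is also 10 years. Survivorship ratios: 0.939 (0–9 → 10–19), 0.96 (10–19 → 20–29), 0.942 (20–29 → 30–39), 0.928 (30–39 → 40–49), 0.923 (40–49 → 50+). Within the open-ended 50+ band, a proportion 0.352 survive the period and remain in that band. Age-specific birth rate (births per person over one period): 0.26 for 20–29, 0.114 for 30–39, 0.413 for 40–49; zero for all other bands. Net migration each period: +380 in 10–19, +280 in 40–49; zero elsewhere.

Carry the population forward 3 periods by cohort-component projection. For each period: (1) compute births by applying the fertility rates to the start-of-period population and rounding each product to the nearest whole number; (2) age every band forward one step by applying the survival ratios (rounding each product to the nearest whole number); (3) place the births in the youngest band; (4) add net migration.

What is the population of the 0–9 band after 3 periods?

Period 1:
Births: 10300 × 0.26 = 2678, 18000 × 0.114 = 2052, 2800 × 0.413 = 1156 → total 5886
10–19: 18300 × 0.939 = 17184
20–29: 17000 × 0.96 = 16320
30–39: 10300 × 0.942 = 9703
40–49: 18000 × 0.928 = 16704
50+: 2800 × 0.923 + 5200 × 0.352 = 2584 + 1830 = 4414
Net migration: 10–19 + 380 → 17564; 40–49 + 280 → 16984
Giving 5886 / 17564 / 16320 / 9703 / 16984 / 4414.
Period 2:
Births: 16320 × 0.26 = 4243, 9703 × 0.114 = 1106, 16984 × 0.413 = 7014 → total 12363
10–19: 5886 × 0.939 = 5527
20–29: 17564 × 0.96 = 16861
30–39: 16320 × 0.942 = 15373
40–49: 9703 × 0.928 = 9004
50+: 16984 × 0.923 + 4414 × 0.352 = 15676 + 1554 = 17230
Net migration: 10–19 + 380 → 5907; 40–49 + 280 → 9284
Giving 12363 / 5907 / 16861 / 15373 / 9284 / 17230.
Period 3:
Births: 16861 × 0.26 = 4384, 15373 × 0.114 = 1753, 9284 × 0.413 = 3834 → total 9971
10–19: 12363 × 0.939 = 11609
20–29: 5907 × 0.96 = 5671
30–39: 16861 × 0.942 = 15883
40–49: 15373 × 0.928 = 14266
50+: 9284 × 0.923 + 17230 × 0.352 = 8569 + 6065 = 14634
Net migration: 10–19 + 380 → 11989; 40–49 + 280 → 14546
Giving 9971 / 11989 / 5671 / 15883 / 14546 / 14634.

9971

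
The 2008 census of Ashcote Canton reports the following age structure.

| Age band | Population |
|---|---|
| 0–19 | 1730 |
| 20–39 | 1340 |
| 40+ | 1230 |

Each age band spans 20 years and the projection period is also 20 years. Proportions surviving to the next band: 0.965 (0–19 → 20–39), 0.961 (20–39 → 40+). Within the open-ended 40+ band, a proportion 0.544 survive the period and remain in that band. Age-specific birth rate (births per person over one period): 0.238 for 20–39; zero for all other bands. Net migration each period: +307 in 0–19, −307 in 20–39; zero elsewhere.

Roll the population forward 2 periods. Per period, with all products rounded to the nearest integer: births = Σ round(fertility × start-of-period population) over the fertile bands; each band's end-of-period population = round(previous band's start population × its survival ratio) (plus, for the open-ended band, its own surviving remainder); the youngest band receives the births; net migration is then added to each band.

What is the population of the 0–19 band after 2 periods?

631

Period 1:
Births: 1340 × 0.238 = 319
20–39: 1730 × 0.965 = 1669
40+: 1340 × 0.961 + 1230 × 0.544 = 1288 + 669 = 1957
Net migration: 0–19 + 307 → 626; 20–39 − 307 → 1362
Population now: 0–19=626, 20–39=1362, 40+=1957
Period 2:
Births: 1362 × 0.238 = 324
20–39: 626 × 0.965 = 604
40+: 1362 × 0.961 + 1957 × 0.544 = 1309 + 1065 = 2374
Net migration: 0–19 + 307 → 631; 20–39 − 307 → 297
Population now: 0–19=631, 20–39=297, 40+=2374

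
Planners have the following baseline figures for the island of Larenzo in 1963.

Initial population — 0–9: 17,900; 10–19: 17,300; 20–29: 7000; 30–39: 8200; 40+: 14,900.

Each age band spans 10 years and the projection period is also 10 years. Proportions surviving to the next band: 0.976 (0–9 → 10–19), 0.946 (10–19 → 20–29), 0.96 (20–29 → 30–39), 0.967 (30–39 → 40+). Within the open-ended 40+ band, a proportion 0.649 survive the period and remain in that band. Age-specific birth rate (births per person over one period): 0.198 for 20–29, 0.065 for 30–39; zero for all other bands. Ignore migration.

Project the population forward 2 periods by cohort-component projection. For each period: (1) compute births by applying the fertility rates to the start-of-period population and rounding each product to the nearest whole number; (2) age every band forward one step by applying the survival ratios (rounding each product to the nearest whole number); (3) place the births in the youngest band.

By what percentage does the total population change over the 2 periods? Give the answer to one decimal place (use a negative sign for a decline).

Call the bands 1 to 5, youngest first.
After projecting period 1:
Births: 7000 × 0.198 = 1386  |  8200 × 0.065 = 533 → 1919
Band 2: 17900 × 0.976 = 17470
Band 3: 17300 × 0.946 = 16366
Band 4: 7000 × 0.96 = 6720
Band 5: 8200 × 0.967 + 14900 × 0.649 = 7929 + 9670 = 17599
→ [1919, 17470, 16366, 6720, 17599]
After projecting period 2:
Births: 16366 × 0.198 = 3240  |  6720 × 0.065 = 437 → 3677
Band 2: 1919 × 0.976 = 1873
Band 3: 17470 × 0.946 = 16527
Band 4: 16366 × 0.96 = 15711
Band 5: 6720 × 0.967 + 17599 × 0.649 = 6498 + 11422 = 17920
→ [3677, 1873, 16527, 15711, 17920]
Total: 65300 → 55708; change = -9592; percentage change = -14.7%

-14.7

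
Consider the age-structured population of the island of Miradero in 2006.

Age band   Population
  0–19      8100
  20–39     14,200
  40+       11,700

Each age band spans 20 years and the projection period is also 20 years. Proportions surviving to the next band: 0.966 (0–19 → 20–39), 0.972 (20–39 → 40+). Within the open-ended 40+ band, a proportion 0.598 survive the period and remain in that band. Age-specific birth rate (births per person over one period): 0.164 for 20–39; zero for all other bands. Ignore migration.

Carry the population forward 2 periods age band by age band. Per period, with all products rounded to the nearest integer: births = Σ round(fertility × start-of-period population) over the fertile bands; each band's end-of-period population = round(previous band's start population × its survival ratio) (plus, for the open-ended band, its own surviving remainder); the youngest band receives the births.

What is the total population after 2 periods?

Numbering the groups 1..3 from youngest to oldest:
— Period 1 —
Births: 14200 * 0.164 = 2329
Group 2: 8100 * 0.966 = 7825
Group 3: 14200 * 0.972 + 11700 * 0.598 = 13802 + 6997 = 20799
→ [2329, 7825, 20799]
— Period 2 —
Births: 7825 * 0.164 = 1283
Group 2: 2329 * 0.966 = 2250
Group 3: 7825 * 0.972 + 20799 * 0.598 = 7606 + 12438 = 20044
→ [1283, 2250, 20044]
Total after period 2: 1283 + 2250 + 20044 = 23577

23577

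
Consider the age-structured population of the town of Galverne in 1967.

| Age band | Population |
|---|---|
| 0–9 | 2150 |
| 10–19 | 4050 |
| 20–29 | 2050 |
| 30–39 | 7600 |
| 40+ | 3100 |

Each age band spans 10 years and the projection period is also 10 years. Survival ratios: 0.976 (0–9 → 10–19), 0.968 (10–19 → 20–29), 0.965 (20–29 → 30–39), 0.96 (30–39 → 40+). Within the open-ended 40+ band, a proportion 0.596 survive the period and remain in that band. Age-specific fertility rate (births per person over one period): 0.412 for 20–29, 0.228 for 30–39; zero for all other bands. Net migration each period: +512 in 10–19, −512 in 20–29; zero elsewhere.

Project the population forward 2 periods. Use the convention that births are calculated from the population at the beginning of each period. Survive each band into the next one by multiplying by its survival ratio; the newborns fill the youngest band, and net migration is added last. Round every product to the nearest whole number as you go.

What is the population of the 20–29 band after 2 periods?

Numbering the groups 1..5 from youngest to oldest:
[period 1]
Births: 2050 * 0.412 = 845  |  7600 * 0.228 = 1733 ⇒ total 2578
Group 2: 2150 * 0.976 = 2098
Group 3: 4050 * 0.968 = 3920
Group 4: 2050 * 0.965 = 1978
Group 5: 7600 * 0.96 + 3100 * 0.596 = 7296 + 1848 = 9144
Net migration: Group 2 + 512 → 2610; Group 3 − 512 → 3408
→ [2578, 2610, 3408, 1978, 9144]
[period 2]
Births: 3408 * 0.412 = 1404  |  1978 * 0.228 = 451 ⇒ total 1855
Group 2: 2578 * 0.976 = 2516
Group 3: 2610 * 0.968 = 2526
Group 4: 3408 * 0.965 = 3289
Group 5: 1978 * 0.96 + 9144 * 0.596 = 1899 + 5450 = 7349
Net migration: Group 2 + 512 → 3028; Group 3 − 512 → 2014
→ [1855, 3028, 2014, 3289, 7349]

2014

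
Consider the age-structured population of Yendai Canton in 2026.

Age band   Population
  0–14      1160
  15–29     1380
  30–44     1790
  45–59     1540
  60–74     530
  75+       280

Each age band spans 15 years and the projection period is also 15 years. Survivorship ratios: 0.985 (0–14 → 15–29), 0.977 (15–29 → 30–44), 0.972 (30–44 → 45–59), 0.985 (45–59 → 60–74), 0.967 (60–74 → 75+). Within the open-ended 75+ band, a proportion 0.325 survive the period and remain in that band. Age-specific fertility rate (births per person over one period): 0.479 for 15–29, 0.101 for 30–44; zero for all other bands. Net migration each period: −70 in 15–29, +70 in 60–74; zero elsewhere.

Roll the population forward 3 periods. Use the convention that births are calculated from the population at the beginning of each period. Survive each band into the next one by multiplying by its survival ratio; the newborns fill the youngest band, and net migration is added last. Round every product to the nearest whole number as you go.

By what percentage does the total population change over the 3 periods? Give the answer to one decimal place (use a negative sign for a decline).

Let group 1 be 0–14 through group 6 = 75+.
[period 1]
Births: 1380 × 0.479 = 661 ; 1790 × 0.101 = 181 → 842
Group 2: 1160 × 0.985 = 1143
Group 3: 1380 × 0.977 = 1348
Group 4: 1790 × 0.972 = 1740
Group 5: 1540 × 0.985 = 1517
Group 6: 530 × 0.967 + 280 × 0.325 = 513 + 91 = 604
Net migration: Group 2 − 70 → 1073; Group 5 + 70 → 1587
End of period: [842, 1073, 1348, 1740, 1587, 604]
[period 2]
Births: 1073 × 0.479 = 514 ; 1348 × 0.101 = 136 → 650
Group 2: 842 × 0.985 = 829
Group 3: 1073 × 0.977 = 1048
Group 4: 1348 × 0.972 = 1310
Group 5: 1740 × 0.985 = 1714
Group 6: 1587 × 0.967 + 604 × 0.325 = 1535 + 196 = 1731
Net migration: Group 2 − 70 → 759; Group 5 + 70 → 1784
End of period: [650, 759, 1048, 1310, 1784, 1731]
[period 3]
Births: 759 × 0.479 = 364 ; 1048 × 0.101 = 106 → 470
Group 2: 650 × 0.985 = 640
Group 3: 759 × 0.977 = 742
Group 4: 1048 × 0.972 = 1019
Group 5: 1310 × 0.985 = 1290
Group 6: 1784 × 0.967 + 1731 × 0.325 = 1725 + 563 = 2288
Net migration: Group 2 − 70 → 570; Group 5 + 70 → 1360
End of period: [470, 570, 742, 1019, 1360, 2288]
Total: 6680 → 6449; change = -231; percentage change = -3.5%

-3.5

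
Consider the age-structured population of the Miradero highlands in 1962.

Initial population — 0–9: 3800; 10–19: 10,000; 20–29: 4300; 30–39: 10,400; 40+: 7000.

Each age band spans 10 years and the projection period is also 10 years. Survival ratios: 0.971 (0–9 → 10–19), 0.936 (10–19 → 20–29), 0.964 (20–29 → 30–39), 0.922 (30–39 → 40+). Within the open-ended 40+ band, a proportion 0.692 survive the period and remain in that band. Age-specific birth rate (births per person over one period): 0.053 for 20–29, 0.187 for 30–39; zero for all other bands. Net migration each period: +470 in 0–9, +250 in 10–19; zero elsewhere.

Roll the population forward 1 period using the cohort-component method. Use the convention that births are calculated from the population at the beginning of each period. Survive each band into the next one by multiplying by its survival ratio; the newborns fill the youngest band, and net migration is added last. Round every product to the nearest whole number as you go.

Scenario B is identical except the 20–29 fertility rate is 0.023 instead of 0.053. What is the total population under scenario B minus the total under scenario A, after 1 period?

-129

After projecting period 1:
Births: 4300 × 0.053 = 228  |  10400 × 0.187 = 1945 — total 2173
10–19: 3800 × 0.971 = 3690
20–29: 10000 × 0.936 = 9360
30–39: 4300 × 0.964 = 4145
40+: 10400 × 0.922 + 7000 × 0.692 = 9589 + 4844 = 14433
Net migration: 0–9 + 470 → 2643; 10–19 + 250 → 3940
End of period: [2643, 3940, 9360, 4145, 14433]
Scenario A total after 1 period: 34521
Scenario B projection —
After projecting period 1:
Births: 4300 × 0.023 = 99  |  10400 × 0.187 = 1945 — total 2044
10–19: 3800 × 0.971 = 3690
20–29: 10000 × 0.936 = 9360
30–39: 4300 × 0.964 = 4145
40+: 10400 × 0.922 + 7000 × 0.692 = 9589 + 4844 = 14433
Net migration: 0–9 + 470 → 2514; 10–19 + 250 → 3940
End of period: [2514, 3940, 9360, 4145, 14433]
Scenario B total after 1 period: 34392
Difference B − A = 34392 − 34521 = -129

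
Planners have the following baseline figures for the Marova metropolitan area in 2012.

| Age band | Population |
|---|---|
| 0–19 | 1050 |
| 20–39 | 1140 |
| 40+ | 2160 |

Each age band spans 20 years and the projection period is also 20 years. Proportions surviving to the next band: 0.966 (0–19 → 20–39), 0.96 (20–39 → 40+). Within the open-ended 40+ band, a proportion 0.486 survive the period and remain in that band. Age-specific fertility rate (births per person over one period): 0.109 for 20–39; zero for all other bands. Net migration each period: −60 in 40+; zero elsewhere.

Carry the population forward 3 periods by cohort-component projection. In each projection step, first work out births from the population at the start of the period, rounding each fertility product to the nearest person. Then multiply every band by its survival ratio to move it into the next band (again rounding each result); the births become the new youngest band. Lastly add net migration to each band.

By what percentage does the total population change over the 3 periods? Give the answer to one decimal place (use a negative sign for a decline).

-74.5

Let group 1 be 0–19 through group 3 = 40+.
Period 1:
Births: 1140 × 0.109 = 124
Group 2: 1050 × 0.966 = 1014
Group 3: 1140 × 0.96 + 2160 × 0.486 = 1094 + 1050 = 2144
Net migration: Group 3 − 60 → 2084
Population now: 0–19=124, 20–39=1014, 40+=2084
Period 2:
Births: 1014 × 0.109 = 111
Group 2: 124 × 0.966 = 120
Group 3: 1014 × 0.96 + 2084 × 0.486 = 973 + 1013 = 1986
Net migration: Group 3 − 60 → 1926
Population now: 0–19=111, 20–39=120, 40+=1926
Period 3:
Births: 120 × 0.109 = 13
Group 2: 111 × 0.966 = 107
Group 3: 120 × 0.96 + 1926 × 0.486 = 115 + 936 = 1051
Net migration: Group 3 − 60 → 991
Population now: 0–19=13, 20–39=107, 40+=991
Total: 4350 → 1111; change = -3239; percentage change = -74.5%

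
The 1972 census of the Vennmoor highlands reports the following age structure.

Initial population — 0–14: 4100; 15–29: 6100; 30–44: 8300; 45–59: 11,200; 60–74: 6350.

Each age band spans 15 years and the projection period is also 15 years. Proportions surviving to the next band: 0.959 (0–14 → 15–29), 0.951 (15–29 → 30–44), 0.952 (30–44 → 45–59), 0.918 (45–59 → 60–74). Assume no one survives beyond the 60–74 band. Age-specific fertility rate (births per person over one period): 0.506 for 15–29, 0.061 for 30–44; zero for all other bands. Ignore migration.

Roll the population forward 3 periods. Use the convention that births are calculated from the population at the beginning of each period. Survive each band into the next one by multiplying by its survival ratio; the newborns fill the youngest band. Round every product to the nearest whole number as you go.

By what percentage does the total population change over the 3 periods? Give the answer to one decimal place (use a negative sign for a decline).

-55.3

Numbering the bands 1..5 from youngest to oldest:
Period 1.
Births: 6100 * 0.506 = 3087  |  8300 * 0.061 = 506 ⇒ total 3593
Band 2: 4100 * 0.959 = 3932
Band 3: 6100 * 0.951 = 5801
Band 4: 8300 * 0.952 = 7902
Band 5: 11200 * 0.918 = 10282
Giving 3593 / 3932 / 5801 / 7902 / 10282.
Period 2.
Births: 3932 * 0.506 = 1990  |  5801 * 0.061 = 354 ⇒ total 2344
Band 2: 3593 * 0.959 = 3446
Band 3: 3932 * 0.951 = 3739
Band 4: 5801 * 0.952 = 5523
Band 5: 7902 * 0.918 = 7254
Giving 2344 / 3446 / 3739 / 5523 / 7254.
Period 3.
Births: 3446 * 0.506 = 1744  |  3739 * 0.061 = 228 ⇒ total 1972
Band 2: 2344 * 0.959 = 2248
Band 3: 3446 * 0.951 = 3277
Band 4: 3739 * 0.952 = 3560
Band 5: 5523 * 0.918 = 5070
Giving 1972 / 2248 / 3277 / 3560 / 5070.
Total: 36050 → 16127; change = -19923; percentage change = -55.3%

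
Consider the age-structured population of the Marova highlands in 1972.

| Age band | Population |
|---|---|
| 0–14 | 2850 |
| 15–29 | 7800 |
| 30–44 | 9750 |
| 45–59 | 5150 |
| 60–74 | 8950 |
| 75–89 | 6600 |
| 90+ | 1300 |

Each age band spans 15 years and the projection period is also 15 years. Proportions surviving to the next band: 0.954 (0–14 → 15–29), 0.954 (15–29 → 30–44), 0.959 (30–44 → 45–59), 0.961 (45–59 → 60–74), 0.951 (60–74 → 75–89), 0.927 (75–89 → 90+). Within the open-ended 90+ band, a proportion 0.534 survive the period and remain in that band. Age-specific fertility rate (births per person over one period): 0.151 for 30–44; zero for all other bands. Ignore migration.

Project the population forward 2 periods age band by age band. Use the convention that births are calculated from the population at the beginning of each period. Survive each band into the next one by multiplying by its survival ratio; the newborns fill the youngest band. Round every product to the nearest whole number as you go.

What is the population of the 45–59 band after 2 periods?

Let group 1 be 0–14 through group 7 = 90+.
After projecting period 1:
Births: 9750 * 0.151 = 1472
Group 2: 2850 * 0.954 = 2719
Group 3: 7800 * 0.954 = 7441
Group 4: 9750 * 0.959 = 9350
Group 5: 5150 * 0.961 = 4949
Group 6: 8950 * 0.951 = 8511
Group 7: 6600 * 0.927 + 1300 * 0.534 = 6118 + 694 = 6812
End of period: [1472, 2719, 7441, 9350, 4949, 8511, 6812]
After projecting period 2:
Births: 7441 * 0.151 = 1124
Group 2: 1472 * 0.954 = 1404
Group 3: 2719 * 0.954 = 2594
Group 4: 7441 * 0.959 = 7136
Group 5: 9350 * 0.961 = 8985
Group 6: 4949 * 0.951 = 4706
Group 7: 8511 * 0.927 + 6812 * 0.534 = 7890 + 3638 = 11528
End of period: [1124, 1404, 2594, 7136, 8985, 4706, 11528]

7136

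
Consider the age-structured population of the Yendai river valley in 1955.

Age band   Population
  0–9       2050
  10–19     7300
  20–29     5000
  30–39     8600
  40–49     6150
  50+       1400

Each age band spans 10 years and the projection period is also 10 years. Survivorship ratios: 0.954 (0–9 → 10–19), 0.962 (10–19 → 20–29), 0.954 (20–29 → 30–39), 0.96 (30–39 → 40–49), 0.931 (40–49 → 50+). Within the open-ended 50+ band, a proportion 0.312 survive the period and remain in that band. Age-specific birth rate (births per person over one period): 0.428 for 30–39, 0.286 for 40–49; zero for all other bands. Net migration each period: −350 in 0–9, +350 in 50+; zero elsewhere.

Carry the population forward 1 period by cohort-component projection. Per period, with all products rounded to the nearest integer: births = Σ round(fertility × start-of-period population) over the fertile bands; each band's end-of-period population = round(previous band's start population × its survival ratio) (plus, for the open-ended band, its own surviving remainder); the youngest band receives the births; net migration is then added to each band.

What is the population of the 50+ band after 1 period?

(Bands numbered youngest = 1 to oldest = 6.)
— Period 1 —
Births: 8600 × 0.428 = 3681, 6150 × 0.286 = 1759 → total 5440
Band 2: 2050 × 0.954 = 1956
Band 3: 7300 × 0.962 = 7023
Band 4: 5000 × 0.954 = 4770
Band 5: 8600 × 0.96 = 8256
Band 6: 6150 × 0.931 + 1400 × 0.312 = 5726 + 437 = 6163
Net migration: Band 1 − 350 → 5090; Band 6 + 350 → 6513
End of period: [5090, 1956, 7023, 4770, 8256, 6513]

6513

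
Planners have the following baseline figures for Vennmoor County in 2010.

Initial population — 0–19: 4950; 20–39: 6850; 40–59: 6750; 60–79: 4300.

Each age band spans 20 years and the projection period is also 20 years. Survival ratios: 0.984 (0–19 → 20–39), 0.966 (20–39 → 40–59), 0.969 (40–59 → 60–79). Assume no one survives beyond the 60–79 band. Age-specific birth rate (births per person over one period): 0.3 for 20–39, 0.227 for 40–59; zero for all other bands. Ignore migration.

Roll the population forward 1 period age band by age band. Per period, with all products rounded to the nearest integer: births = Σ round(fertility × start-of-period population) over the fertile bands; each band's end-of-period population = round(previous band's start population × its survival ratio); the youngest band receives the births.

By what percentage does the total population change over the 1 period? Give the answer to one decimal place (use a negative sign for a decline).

Numbering the groups 1..4 from youngest to oldest:
Period 1:
Births: 6850 * 0.3 = 2055, 6750 * 0.227 = 1532 — total 3587
Group 2: 4950 * 0.984 = 4871
Group 3: 6850 * 0.966 = 6617
Group 4: 6750 * 0.969 = 6541
→ [3587, 4871, 6617, 6541]
Total: 22850 → 21616; change = -1234; percentage change = -5.4%

-5.4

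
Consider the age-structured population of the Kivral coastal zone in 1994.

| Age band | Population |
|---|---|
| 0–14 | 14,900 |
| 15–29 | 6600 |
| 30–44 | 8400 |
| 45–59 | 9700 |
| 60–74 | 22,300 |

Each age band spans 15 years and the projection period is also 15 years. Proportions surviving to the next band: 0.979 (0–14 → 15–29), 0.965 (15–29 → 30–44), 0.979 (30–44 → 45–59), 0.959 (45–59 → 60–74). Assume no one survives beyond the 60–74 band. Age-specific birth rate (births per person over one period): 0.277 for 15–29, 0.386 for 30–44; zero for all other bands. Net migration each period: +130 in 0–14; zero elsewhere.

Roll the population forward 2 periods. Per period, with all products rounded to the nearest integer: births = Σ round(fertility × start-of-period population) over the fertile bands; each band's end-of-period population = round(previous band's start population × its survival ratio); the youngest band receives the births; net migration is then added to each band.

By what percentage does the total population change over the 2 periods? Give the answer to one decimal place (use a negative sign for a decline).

[period 1]
Births: 6600 × 0.277 = 1828, 8400 × 0.386 = 3242 ⇒ total 5070
15–29: 14900 × 0.979 = 14587
30–44: 6600 × 0.965 = 6369
45–59: 8400 × 0.979 = 8224
60–74: 9700 × 0.959 = 9302
Net migration: 0–14 + 130 → 5200
Giving 5200 / 14587 / 6369 / 8224 / 9302.
[period 2]
Births: 14587 × 0.277 = 4041, 6369 × 0.386 = 2458 ⇒ total 6499
15–29: 5200 × 0.979 = 5091
30–44: 14587 × 0.965 = 14076
45–59: 6369 × 0.979 = 6235
60–74: 8224 × 0.959 = 7887
Net migration: 0–14 + 130 → 6629
Giving 6629 / 5091 / 14076 / 6235 / 7887.
Total: 61900 → 39918; change = -21982; percentage change = -35.5%

-35.5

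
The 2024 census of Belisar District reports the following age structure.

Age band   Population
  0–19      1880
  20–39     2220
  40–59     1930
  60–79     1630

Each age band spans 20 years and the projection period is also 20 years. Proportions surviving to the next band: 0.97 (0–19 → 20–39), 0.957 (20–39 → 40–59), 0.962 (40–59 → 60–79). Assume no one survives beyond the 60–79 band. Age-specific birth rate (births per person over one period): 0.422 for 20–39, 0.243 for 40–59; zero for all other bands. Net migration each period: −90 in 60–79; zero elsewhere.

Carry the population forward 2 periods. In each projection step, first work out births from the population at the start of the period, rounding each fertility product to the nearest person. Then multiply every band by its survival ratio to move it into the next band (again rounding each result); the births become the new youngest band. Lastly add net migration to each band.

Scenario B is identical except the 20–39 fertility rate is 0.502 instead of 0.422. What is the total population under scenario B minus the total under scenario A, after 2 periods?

[period 1]
Births: 2220 * 0.422 = 937  |  1930 * 0.243 = 469 → total 1406
20–39: 1880 * 0.97 = 1824
40–59: 2220 * 0.957 = 2125
60–79: 1930 * 0.962 = 1857
Net migration: 60–79 − 90 → 1767
Population now: 0–19=1406, 20–39=1824, 40–59=2125, 60–79=1767
[period 2]
Births: 1824 * 0.422 = 770  |  2125 * 0.243 = 516 → total 1286
20–39: 1406 * 0.97 = 1364
40–59: 1824 * 0.957 = 1746
60–79: 2125 * 0.962 = 2044
Net migration: 60–79 − 90 → 1954
Population now: 0–19=1286, 20–39=1364, 40–59=1746, 60–79=1954
Scenario A total after 2 periods: 6350
Scenario B projection —
[period 1]
Births: 2220 * 0.502 = 1114  |  1930 * 0.243 = 469 → total 1583
20–39: 1880 * 0.97 = 1824
40–59: 2220 * 0.957 = 2125
60–79: 1930 * 0.962 = 1857
Net migration: 60–79 − 90 → 1767
Population now: 0–19=1583, 20–39=1824, 40–59=2125, 60–79=1767
[period 2]
Births: 1824 * 0.502 = 916  |  2125 * 0.243 = 516 → total 1432
20–39: 1583 * 0.97 = 1536
40–59: 1824 * 0.957 = 1746
60–79: 2125 * 0.962 = 2044
Net migration: 60–79 − 90 → 1954
Population now: 0–19=1432, 20–39=1536, 40–59=1746, 60–79=1954
Scenario B total after 2 periods: 6668
Difference B − A = 6668 − 6350 = 318

318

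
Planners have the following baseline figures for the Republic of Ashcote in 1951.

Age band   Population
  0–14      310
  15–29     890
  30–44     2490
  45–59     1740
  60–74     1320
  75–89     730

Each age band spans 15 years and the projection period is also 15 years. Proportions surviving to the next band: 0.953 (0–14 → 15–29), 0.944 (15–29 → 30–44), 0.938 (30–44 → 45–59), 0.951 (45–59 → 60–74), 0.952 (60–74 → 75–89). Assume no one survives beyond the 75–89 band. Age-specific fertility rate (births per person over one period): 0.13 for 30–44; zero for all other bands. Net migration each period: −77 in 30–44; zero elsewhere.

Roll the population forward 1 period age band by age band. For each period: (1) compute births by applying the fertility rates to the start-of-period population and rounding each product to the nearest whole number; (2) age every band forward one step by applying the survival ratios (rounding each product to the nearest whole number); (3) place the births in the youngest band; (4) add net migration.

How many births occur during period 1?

After projecting period 1:
Births: 2490 × 0.13 = 324
15–29: 310 × 0.953 = 295
30–44: 890 × 0.944 = 840
45–59: 2490 × 0.938 = 2336
60–74: 1740 × 0.951 = 1655
75–89: 1320 × 0.952 = 1257
Net migration: 30–44 − 77 → 763
Giving 324 / 295 / 763 / 2336 / 1655 / 1257.

324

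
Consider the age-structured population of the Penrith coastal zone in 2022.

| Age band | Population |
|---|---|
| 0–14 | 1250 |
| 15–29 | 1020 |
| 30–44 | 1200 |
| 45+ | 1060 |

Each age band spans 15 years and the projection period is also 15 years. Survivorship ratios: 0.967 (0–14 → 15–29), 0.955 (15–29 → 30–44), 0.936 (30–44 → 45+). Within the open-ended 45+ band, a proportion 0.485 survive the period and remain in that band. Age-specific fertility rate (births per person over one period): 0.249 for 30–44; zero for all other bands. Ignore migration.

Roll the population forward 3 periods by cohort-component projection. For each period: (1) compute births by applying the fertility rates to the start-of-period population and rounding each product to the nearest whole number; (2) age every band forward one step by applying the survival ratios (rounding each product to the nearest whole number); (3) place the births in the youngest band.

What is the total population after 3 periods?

2707

— Period 1 —
Births: 1200 × 0.249 = 299
15–29: 1250 × 0.967 = 1209
30–44: 1020 × 0.955 = 974
45+: 1200 × 0.936 + 1060 × 0.485 = 1123 + 514 = 1637
Giving 299 / 1209 / 974 / 1637.
— Period 2 —
Births: 974 × 0.249 = 243
15–29: 299 × 0.967 = 289
30–44: 1209 × 0.955 = 1155
45+: 974 × 0.936 + 1637 × 0.485 = 912 + 794 = 1706
Giving 243 / 289 / 1155 / 1706.
— Period 3 —
Births: 1155 × 0.249 = 288
15–29: 243 × 0.967 = 235
30–44: 289 × 0.955 = 276
45+: 1155 × 0.936 + 1706 × 0.485 = 1081 + 827 = 1908
Giving 288 / 235 / 276 / 1908.
Total after period 3: 288 + 235 + 276 + 1908 = 2707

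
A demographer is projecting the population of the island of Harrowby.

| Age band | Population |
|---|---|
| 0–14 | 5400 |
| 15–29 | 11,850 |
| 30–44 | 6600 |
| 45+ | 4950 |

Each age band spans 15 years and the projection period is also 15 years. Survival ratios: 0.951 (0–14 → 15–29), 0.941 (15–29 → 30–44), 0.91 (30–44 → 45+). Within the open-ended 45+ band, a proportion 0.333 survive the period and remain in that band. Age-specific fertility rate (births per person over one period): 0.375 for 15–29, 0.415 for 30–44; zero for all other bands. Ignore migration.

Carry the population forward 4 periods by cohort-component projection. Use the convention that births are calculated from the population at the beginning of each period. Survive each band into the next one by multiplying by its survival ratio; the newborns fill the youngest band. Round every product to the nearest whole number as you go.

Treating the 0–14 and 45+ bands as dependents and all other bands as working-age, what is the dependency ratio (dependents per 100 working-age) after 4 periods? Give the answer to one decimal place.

Let group 1 be 0–14 through group 4 = 45+.
— Period 1 —
Births: 11850 × 0.375 = 4444, 6600 × 0.415 = 2739 — total 7183
Group 2: 5400 × 0.951 = 5135
Group 3: 11850 × 0.941 = 11151
Group 4: 6600 × 0.91 + 4950 × 0.333 = 6006 + 1648 = 7654
End of period: [7183, 5135, 11151, 7654]
— Period 2 —
Births: 5135 × 0.375 = 1926, 11151 × 0.415 = 4628 — total 6554
Group 2: 7183 × 0.951 = 6831
Group 3: 5135 × 0.941 = 4832
Group 4: 11151 × 0.91 + 7654 × 0.333 = 10147 + 2549 = 12696
End of period: [6554, 6831, 4832, 12696]
— Period 3 —
Births: 6831 × 0.375 = 2562, 4832 × 0.415 = 2005 — total 4567
Group 2: 6554 × 0.951 = 6233
Group 3: 6831 × 0.941 = 6428
Group 4: 4832 × 0.91 + 12696 × 0.333 = 4397 + 4228 = 8625
End of period: [4567, 6233, 6428, 8625]
— Period 4 —
Births: 6233 × 0.375 = 2337, 6428 × 0.415 = 2668 — total 5005
Group 2: 4567 × 0.951 = 4343
Group 3: 6233 × 0.941 = 5865
Group 4: 6428 × 0.91 + 8625 × 0.333 = 5849 + 2872 = 8721
End of period: [5005, 4343, 5865, 8721]
Dependents (band 0–14 + band 45+) = 5005 + 8721 = 13726; working-age = 10208; ratio = 13726/10208 × 100 = 134.5

134.5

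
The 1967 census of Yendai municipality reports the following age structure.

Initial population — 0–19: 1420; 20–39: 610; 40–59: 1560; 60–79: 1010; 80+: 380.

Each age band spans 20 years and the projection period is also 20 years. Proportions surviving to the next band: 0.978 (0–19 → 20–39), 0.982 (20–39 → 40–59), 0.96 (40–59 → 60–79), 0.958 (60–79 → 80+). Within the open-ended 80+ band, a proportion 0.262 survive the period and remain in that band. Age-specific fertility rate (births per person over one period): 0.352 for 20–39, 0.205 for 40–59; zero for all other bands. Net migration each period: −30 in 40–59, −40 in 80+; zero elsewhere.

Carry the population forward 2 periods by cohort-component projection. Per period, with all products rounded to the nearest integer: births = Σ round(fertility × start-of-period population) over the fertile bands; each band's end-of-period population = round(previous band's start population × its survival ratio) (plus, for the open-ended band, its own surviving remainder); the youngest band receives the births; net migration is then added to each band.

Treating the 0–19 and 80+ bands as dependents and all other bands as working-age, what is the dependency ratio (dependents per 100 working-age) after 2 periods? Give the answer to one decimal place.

94.5

Call the groups 1 to 5, youngest first.
After projecting period 1:
Births: 610 × 0.352 = 215 ; 1560 × 0.205 = 320 — total 535
Group 2: 1420 × 0.978 = 1389
Group 3: 610 × 0.982 = 599
Group 4: 1560 × 0.96 = 1498
Group 5: 1010 × 0.958 + 380 × 0.262 = 968 + 100 = 1068
Net migration: Group 3 − 30 → 569; Group 5 − 40 → 1028
Giving 535 / 1389 / 569 / 1498 / 1028.
After projecting period 2:
Births: 1389 × 0.352 = 489 ; 569 × 0.205 = 117 — total 606
Group 2: 535 × 0.978 = 523
Group 3: 1389 × 0.982 = 1364
Group 4: 569 × 0.96 = 546
Group 5: 1498 × 0.958 + 1028 × 0.262 = 1435 + 269 = 1704
Net migration: Group 3 − 30 → 1334; Group 5 − 40 → 1664
Giving 606 / 523 / 1334 / 546 / 1664.
Dependents (band 0–19 + band 80+) = 606 + 1664 = 2270; working-age = 2403; ratio = 2270/2403 × 100 = 94.5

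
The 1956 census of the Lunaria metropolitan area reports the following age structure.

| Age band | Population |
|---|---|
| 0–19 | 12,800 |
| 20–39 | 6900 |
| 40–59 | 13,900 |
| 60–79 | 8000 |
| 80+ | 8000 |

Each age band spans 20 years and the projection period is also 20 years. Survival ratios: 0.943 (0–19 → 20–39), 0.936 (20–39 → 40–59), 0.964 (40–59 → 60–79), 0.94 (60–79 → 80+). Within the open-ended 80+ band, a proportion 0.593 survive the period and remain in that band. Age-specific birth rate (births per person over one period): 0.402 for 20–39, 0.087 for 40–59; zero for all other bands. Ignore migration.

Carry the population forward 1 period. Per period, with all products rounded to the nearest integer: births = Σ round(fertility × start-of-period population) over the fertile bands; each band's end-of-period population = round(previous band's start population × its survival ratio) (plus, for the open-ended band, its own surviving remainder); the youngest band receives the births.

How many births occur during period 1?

— Period 1 —
Births: 6900 × 0.402 = 2774, 13900 × 0.087 = 1209 ⇒ total 3983
20–39: 12800 × 0.943 = 12070
40–59: 6900 × 0.936 = 6458
60–79: 13900 × 0.964 = 13400
80+: 8000 × 0.94 + 8000 × 0.593 = 7520 + 4744 = 12264
End of period: [3983, 12070, 6458, 13400, 12264]

3983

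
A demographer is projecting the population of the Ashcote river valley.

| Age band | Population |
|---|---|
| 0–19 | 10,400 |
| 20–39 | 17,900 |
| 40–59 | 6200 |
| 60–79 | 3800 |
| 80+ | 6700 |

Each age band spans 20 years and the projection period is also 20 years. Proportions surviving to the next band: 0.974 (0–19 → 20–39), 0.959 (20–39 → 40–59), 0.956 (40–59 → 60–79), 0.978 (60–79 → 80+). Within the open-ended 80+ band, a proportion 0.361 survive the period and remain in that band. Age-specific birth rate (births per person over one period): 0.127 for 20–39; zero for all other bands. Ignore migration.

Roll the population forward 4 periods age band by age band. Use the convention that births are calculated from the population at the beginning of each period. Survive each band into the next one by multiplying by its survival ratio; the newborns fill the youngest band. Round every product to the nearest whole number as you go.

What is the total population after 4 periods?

19588

[period 1]
Births: 17900 × 0.127 = 2273
20–39: 10400 × 0.974 = 10130
40–59: 17900 × 0.959 = 17166
60–79: 6200 × 0.956 = 5927
80+: 3800 × 0.978 + 6700 × 0.361 = 3716 + 2419 = 6135
Population now: 0–19=2273, 20–39=10130, 40–59=17166, 60–79=5927, 80+=6135
[period 2]
Births: 10130 × 0.127 = 1287
20–39: 2273 × 0.974 = 2214
40–59: 10130 × 0.959 = 9715
60–79: 17166 × 0.956 = 16411
80+: 5927 × 0.978 + 6135 × 0.361 = 5797 + 2215 = 8012
Population now: 0–19=1287, 20–39=2214, 40–59=9715, 60–79=16411, 80+=8012
[period 3]
Births: 2214 × 0.127 = 281
20–39: 1287 × 0.974 = 1254
40–59: 2214 × 0.959 = 2123
60–79: 9715 × 0.956 = 9288
80+: 16411 × 0.978 + 8012 × 0.361 = 16050 + 2892 = 18942
Population now: 0–19=281, 20–39=1254, 40–59=2123, 60–79=9288, 80+=18942
[period 4]
Births: 1254 × 0.127 = 159
20–39: 281 × 0.974 = 274
40–59: 1254 × 0.959 = 1203
60–79: 2123 × 0.956 = 2030
80+: 9288 × 0.978 + 18942 × 0.361 = 9084 + 6838 = 15922
Population now: 0–19=159, 20–39=274, 40–59=1203, 60–79=2030, 80+=15922
Total after period 4: 159 + 274 + 1203 + 2030 + 15922 = 19588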